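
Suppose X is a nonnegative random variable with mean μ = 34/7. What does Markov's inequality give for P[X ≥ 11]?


μ = E[X] = 34/7, a = 11.
Markov: P[X ≥ 11] ≤ μ/a = (34/7)/11 = 34/77.
Numerically: ≈ 0.442.
(Since a = 11 > μ = 4.857, the bound 34/77 is < 1 and informative.)

P[X ≥ 11] ≤ 34/77 ≈ 0.442.


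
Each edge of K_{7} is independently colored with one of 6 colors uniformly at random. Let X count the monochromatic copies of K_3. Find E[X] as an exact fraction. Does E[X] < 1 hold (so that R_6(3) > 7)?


E[X] = C(7, 3) · 6^{1 − 3} = 35 · 6^{−2} = 35/36.
As a reduced fraction: E[X] = 35/36 ≈ 0.9722.
Is E[X] < 1? YES.
Since E[X] < 1, there exists a 6-coloring of K_{7} with no monochromatic K_3; hence R_6(3) > 7.

E[X] = 35/36 ≈ 0.9722; E[X] < 1, so R_6(3) > 7.


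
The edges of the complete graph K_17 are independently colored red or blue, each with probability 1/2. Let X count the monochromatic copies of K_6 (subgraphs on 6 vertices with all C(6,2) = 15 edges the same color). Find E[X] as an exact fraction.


Let X = Σ_S X_S over the C(17, 6) = 12376 subsets S of size 6, where X_S = 1 if the K_6 on S is monochromatic.
For a fixed S, the K_6 on S has C(6, 2) = 15 edges. P[all 15 edges red] = (1/2)^15, and likewise for blue, so P[monochromatic] = 2·(1/2)^15 = 2^{1 − 15} = 1/16384.
Summing: E[X] = C(17, 6) · 2^{1 − 15} = 12376 · 1/16384 = 1547/2048.
Numerically: E[X] ≈ 0.755371.

E[X] = C(17,6)·2^(1−C(6,2)) = 1547/2048 ≈ 0.755371.


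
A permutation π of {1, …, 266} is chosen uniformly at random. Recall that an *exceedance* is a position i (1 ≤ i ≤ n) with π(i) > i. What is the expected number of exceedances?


Write X = Σ_{i=1}^{266} X_i, where X_i = 1_{π(i) > i}.
For each fixed i, π(i) is uniform over {1, …, 266} (marginal of a uniform permutation), so P[π(i) > i] = (n − i)/n. Summing: Σ_{i=1}^{266} (n − i)/n = (0 + 1 + … + 265)/266 = 266(266 − 1)/(2·266) = (266 − 1)/2.
Hence E[X] = Σ_{i=1}^{266} (266 − i)/266 = 265/2 ≈ 132.500.

E[X] = 265/2 = 132.500.


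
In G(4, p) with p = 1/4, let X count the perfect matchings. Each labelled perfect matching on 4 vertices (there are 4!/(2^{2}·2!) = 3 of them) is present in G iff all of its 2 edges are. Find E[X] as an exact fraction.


K_4 has 4!/(2^{2}·2!) = 3 labelled perfect matchings.
For each such perfect matching H, let X_H = 1 if all 2 edges of H are present in G. Then P[X_H = 1] = p^{2} = (1/4)^{2} = 1/16.
Summing the indicators: E[X] = Σ_H E[X_H] = 3 · p^{2} = 3 · 1/16 = 3/16.
Numerically: E[X] ≈ 0.188.

E[X] = 3 · (1/4)^{2} = 3/16 ≈ 0.188.


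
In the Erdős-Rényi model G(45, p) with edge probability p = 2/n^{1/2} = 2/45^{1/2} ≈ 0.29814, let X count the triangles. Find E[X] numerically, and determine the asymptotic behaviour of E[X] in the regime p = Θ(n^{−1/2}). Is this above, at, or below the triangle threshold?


Number of potential triangles: C(45, 3) = 14190.
Each occurs with probability p³ ≈ (0.29814)³ ≈ 2.6501546e-02.
By linearity: E[X] = C(45, 3)·p³ ≈ 14190 · 2.6501546e-02 ≈ 376.05694.
Since α = 1/2 < 1, p = c/n^{1/2} ≫ 1/n is above the triangle threshold p ~ 1/n. Asymptotically E[X] ~ (c³/6)·n^{3(1−α)} = (2³/6)·n^{1.5} → ∞; triangles are abundant w.h.p.

E[X] ≈ 376.05694; in regime p = Θ(1/n^{1/2}) E[X] diverges (above the triangle threshold p ~ 1/n).


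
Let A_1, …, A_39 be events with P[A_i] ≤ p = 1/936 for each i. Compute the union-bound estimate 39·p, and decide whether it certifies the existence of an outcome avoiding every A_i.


Union bound: P[∪_{i=1}^{39} A_i] ≤ Σ_i P[A_i] ≤ 39·p = 39·(1/936) = 1/24.
Numerically: 1/24 ≈ 0.0417.
Is 1/24 < 1? YES.
Since P[∪ A_i] ≤ 1/24 < 1, the complement has P[∩ A_i^c] ≥ 1 − 1/24 = 23/24 > 0, so some outcome avoids every A_i.

39·p = 1/24 ≈ 0.0417; existence CERTIFIED by the union bound.


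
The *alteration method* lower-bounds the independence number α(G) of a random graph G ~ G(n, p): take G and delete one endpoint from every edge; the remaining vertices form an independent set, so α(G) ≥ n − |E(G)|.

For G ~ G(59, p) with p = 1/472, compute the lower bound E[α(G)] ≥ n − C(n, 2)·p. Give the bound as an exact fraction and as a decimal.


E[|E(G)|] = C(59, 2)·p = 1711 · (1/472) = 29/8.
E[α(G)] ≥ n − E[|E(G)|] = 59 − 29/8 = 443/8.
Numerically: ≈ 55.37500.
(This is only a lower bound; the true E[α(G)] may be larger.)

E[α(G)] ≥ 443/8 ≈ 55.37500.


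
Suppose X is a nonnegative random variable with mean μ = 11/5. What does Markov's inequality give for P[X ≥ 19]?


μ = E[X] = 11/5, a = 19.
Markov: P[X ≥ 19] ≤ μ/a = (11/5)/19 = 11/95.
Numerically: ≈ 0.1158.
(Since a = 19 > μ = 2.2000, the bound 11/95 is < 1 and informative.)

P[X ≥ 19] ≤ 11/95 ≈ 0.1158.


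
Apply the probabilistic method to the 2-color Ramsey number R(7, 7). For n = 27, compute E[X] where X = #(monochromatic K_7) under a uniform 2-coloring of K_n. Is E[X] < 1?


E[X] = C(27, 7) · 2^{1 − 21} = 888030 · 2^{−20} = 888030/1048576.
As a reduced fraction: E[X] = 444015/524288 ≈ 0.84689.
Is E[X] < 1? YES.
Since E[X] < 1, there exists a 2-coloring of K_{27} with no monochromatic K_7; hence R(7, 7) > 27.

E[X] = 444015/524288 ≈ 0.84689; E[X] < 1, so R(7, 7) > 27.


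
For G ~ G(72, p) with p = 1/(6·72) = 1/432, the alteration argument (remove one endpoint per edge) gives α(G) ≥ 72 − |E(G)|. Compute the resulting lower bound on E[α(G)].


E[|E(G)|] = C(72, 2)·p = 2556 · (1/432) = 71/12.
E[α(G)] ≥ n − E[|E(G)|] = 72 − 71/12 = 793/12.
Numerically: ≈ 66.0833.
(This is only a lower bound; the true E[α(G)] may be larger.)

E[α(G)] ≥ 793/12 ≈ 66.0833.


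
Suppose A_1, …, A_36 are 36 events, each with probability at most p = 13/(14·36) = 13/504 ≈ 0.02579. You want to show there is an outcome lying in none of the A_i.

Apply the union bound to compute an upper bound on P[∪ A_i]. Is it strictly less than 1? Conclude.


Union bound: P[∪_{i=1}^{36} A_i] ≤ Σ_i P[A_i] ≤ 36·p = 36·(13/504) = 13/14.
Numerically: 13/14 ≈ 0.92857.
Is 13/14 < 1? YES.
Since P[∪ A_i] ≤ 13/14 < 1, the complement has P[∩ A_i^c] ≥ 1 − 13/14 = 1/14 > 0, so some outcome avoids every A_i.

36·p = 13/14 ≈ 0.92857; existence CERTIFIED by the union bound.


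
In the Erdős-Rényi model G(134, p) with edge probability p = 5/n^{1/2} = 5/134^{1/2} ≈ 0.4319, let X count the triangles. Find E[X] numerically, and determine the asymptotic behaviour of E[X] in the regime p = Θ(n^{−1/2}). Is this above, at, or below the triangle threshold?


Number of potential triangles: C(134, 3) = 392084.
Each occurs with probability p³ ≈ (0.4319)³ ≈ 8.058474e-02.
By linearity: E[X] = C(134, 3)·p³ ≈ 392084 · 8.058474e-02 ≈ 31595.9877.
Since α = 1/2 < 1, p = c/n^{1/2} ≫ 1/n is above the triangle threshold p ~ 1/n. Asymptotically E[X] ~ (c³/6)·n^{3(1−α)} = (5³/6)·n^{1.5} → ∞; triangles are abundant w.h.p.

E[X] ≈ 31595.9877; in regime p = Θ(1/n^{1/2}) E[X] diverges (above the triangle threshold p ~ 1/n).


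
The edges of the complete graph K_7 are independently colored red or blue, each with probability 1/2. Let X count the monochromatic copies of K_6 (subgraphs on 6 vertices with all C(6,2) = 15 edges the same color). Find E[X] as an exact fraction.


Let X = Σ_S X_S over the C(7, 6) = 7 subsets S of size 6, where X_S = 1 if the K_6 on S is monochromatic.
For a fixed S, the K_6 on S has C(6, 2) = 15 edges. P[all 15 edges red] = (1/2)^15, and likewise for blue, so P[monochromatic] = 2·(1/2)^15 = 2^{1 − 15} = 1/16384.
By linearity: E[X] = C(7, 6) · 2^{1 − 15} = 7 · 1/16384 = 7/16384.
Numerically: E[X] ≈ 0.000.

E[X] = C(7,6)·2^(1−C(6,2)) = 7/16384 ≈ 0.000.


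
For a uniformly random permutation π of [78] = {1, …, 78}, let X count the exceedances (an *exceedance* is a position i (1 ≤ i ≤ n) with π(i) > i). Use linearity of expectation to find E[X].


Write X = Σ_{i=1}^{78} X_i, where X_i = 1_{π(i) > i}.
For each fixed i, π(i) is uniform over {1, …, 78} (marginal of a uniform permutation), so P[π(i) > i] = (n − i)/n. Summing: Σ_{i=1}^{78} (n − i)/n = (0 + 1 + … + 77)/78 = 78(78 − 1)/(2·78) = (78 − 1)/2.
Hence E[X] = Σ_{i=1}^{78} (78 − i)/78 = 77/2 ≈ 38.500.

E[X] = 77/2 = 38.500.


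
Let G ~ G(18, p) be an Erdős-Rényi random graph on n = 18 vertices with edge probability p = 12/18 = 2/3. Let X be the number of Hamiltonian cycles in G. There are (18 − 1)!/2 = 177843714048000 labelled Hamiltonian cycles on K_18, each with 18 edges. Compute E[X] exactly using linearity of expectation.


K_18 has (18 − 1)!/2 = 177843714048000 labelled Hamiltonian cycles.
For each such Hamiltonian cycle H, let X_H = 1 if all 18 edges of H are present in G. Then P[X_H = 1] = p^{18} = (2/3)^{18} = 262144/387420489.
Summing the indicators: E[X] = Σ_H E[X_H] = 177843714048000 · p^{18} = 177843714048000 · 262144/387420489 = 63951526166528000/531441.
Numerically: E[X] ≈ 1.20336e+11.

E[X] = 177843714048000 · (2/3)^{18} = 63951526166528000/531441 ≈ 1.20336e+11.


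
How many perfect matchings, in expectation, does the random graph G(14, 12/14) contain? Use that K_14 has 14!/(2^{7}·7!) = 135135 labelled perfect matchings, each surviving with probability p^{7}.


K_14 has 14!/(2^{7}·7!) = 135135 labelled perfect matchings.
For each such perfect matching H, let X_H = 1 if all 7 edges of H are present in G. Then P[X_H = 1] = p^{7} = (6/7)^{7} = 279936/823543.
Summing the indicators: E[X] = Σ_H E[X_H] = 135135 · p^{7} = 135135 · 279936/823543 = 5404164480/117649.
Numerically: E[X] ≈ 4.59e+04.

E[X] = 135135 · (6/7)^{7} = 5404164480/117649 ≈ 4.59e+04.


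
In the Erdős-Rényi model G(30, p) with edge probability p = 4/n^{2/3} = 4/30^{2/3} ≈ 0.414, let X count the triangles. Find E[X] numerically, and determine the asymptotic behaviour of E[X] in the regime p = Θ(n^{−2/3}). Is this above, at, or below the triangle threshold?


Number of potential triangles: C(30, 3) = 4060.
Each occurs with probability p³ ≈ (0.414)³ ≈ 7.11111e-02.
By linearity: E[X] = C(30, 3)·p³ ≈ 4060 · 7.11111e-02 ≈ 288.711.
Since α = 2/3 < 1, p = c/n^{2/3} ≫ 1/n is above the triangle threshold p ~ 1/n. Asymptotically E[X] ~ (c³/6)·n^{3(1−α)} = (4³/6)·n^{1} → ∞; triangles are abundant w.h.p.

E[X] ≈ 288.711; in regime p = Θ(1/n^{2/3}) E[X] diverges (above the triangle threshold p ~ 1/n).


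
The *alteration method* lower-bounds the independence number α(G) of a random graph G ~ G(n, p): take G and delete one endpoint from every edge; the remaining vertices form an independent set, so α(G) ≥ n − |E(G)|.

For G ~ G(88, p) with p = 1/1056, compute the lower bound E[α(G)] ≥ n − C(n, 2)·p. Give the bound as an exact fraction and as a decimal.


E[|E(G)|] = C(88, 2)·p = 3828 · (1/1056) = 29/8.
E[α(G)] ≥ n − E[|E(G)|] = 88 − 29/8 = 675/8.
Numerically: ≈ 84.375000.
(This is only a lower bound; the true E[α(G)] may be larger.)

E[α(G)] ≥ 675/8 ≈ 84.375000.


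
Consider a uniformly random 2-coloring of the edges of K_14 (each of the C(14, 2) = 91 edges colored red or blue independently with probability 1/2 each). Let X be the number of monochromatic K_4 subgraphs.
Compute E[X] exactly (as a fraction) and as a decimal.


Let X = Σ_S X_S over the C(14, 4) = 1001 subsets S of size 4, where X_S = 1 if the K_4 on S is monochromatic.
For a fixed S, the K_4 on S has C(4, 2) = 6 edges. P[all 6 edges red] = (1/2)^6, and likewise for blue, so P[monochromatic] = 2·(1/2)^6 = 2^{1 − 6} = 1/32.
By linearity: E[X] = C(14, 4) · 2^{1 − 6} = 1001 · 1/32 = 1001/32.
Numerically: E[X] ≈ 31.2812.

E[X] = C(14,4)·2^(1−C(4,2)) = 1001/32 ≈ 31.2812.


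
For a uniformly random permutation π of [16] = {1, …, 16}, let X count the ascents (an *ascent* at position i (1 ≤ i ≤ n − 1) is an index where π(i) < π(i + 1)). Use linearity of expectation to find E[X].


Write X = Σ X_I over i = 1, …, 15, with X_I the indicator of one ascent.
There are 15 indicators.
For each fixed i, the pair (π(i), π(i+1)) is a uniformly random ordered pair of distinct values from {1, …, 16}; by symmetry P[π(i) < π(i+1)] = 1/2.
By linearity: E[X] = 15 · (1/2) = (16 − 1) · (1/2) = 15/2 ≈ 7.5000.

E[X] = 15/2 = 7.5000.


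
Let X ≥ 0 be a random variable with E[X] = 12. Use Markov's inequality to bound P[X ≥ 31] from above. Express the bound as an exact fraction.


μ = E[X] = 12, a = 31.
Markov: P[X ≥ 31] ≤ μ/a = (12)/31 = 12/31.
Numerically: ≈ 0.3871.
(Since a = 31 > μ = 12.0000, the bound 12/31 is < 1 and informative.)

P[X ≥ 31] ≤ 12/31 ≈ 0.3871.


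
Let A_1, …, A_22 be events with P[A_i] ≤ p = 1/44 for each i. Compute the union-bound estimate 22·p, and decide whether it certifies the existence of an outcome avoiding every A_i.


Union bound: P[∪_{i=1}^{22} A_i] ≤ Σ_i P[A_i] ≤ 22·p = 22·(1/44) = 1/2.
Numerically: 1/2 ≈ 0.500000.
Is 1/2 < 1? YES.
Since P[∪ A_i] ≤ 1/2 < 1, the complement has P[∩ A_i^c] ≥ 1 − 1/2 = 1/2 > 0, so some outcome avoids every A_i.

22·p = 1/2 ≈ 0.500000; existence CERTIFIED by the union bound.


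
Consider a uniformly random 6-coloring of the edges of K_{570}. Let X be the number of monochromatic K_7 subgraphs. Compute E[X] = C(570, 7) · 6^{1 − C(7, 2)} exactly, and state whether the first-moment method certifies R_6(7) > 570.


E[X] = C(570, 7) · 6^{1 − 21} = 3737936877831720 · 6^{−20} = 3737936877831720/3656158440062976.
As a reduced fraction: E[X] = 5768421107765/5642219814912 ≈ 1.0224.
Is E[X] < 1? NO.
Since E[X] ≥ 1, the first-moment bound is inconclusive at n = 570; it does NOT by itself certify R_6(7) > 570.

E[X] = 5768421107765/5642219814912 ≈ 1.0224; E[X] ≥ 1; first-moment method inconclusive here.


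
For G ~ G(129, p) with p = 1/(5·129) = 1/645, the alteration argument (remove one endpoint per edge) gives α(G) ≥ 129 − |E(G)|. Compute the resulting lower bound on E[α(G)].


E[|E(G)|] = C(129, 2)·p = 8256 · (1/645) = 64/5.
E[α(G)] ≥ n − E[|E(G)|] = 129 − 64/5 = 581/5.
Numerically: ≈ 116.20000.
(This is only a lower bound; the true E[α(G)] may be larger.)

E[α(G)] ≥ 581/5 ≈ 116.20000.


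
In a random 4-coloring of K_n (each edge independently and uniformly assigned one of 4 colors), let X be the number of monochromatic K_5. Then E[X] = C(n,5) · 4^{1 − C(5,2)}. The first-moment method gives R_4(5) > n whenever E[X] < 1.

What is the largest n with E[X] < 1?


We need C(n, 5) · 4^{1 − 10} < 1, i.e. C(n, 5) < 4^{10 − 1} = 262144.
Check values of n near the boundary:
  n = 32: C(32, 5) = 201376; 201376 < 262144? YES
  n = 33: C(33, 5) = 237336; 237336 < 262144? YES
  n = 34: C(34, 5) = 278256; 278256 < 262144? NO
  n = 35: C(35, 5) = 324632; 324632 < 262144? NO
The largest n with C(n, 5) < 262144 is n = 33 (where E[X] = 29667/32768 ≈ 0.9053650). Hence R_4(5) > 33, i.e. R_4(5) ≥ 34.

Largest n = 33; hence R_4(5) > 33.


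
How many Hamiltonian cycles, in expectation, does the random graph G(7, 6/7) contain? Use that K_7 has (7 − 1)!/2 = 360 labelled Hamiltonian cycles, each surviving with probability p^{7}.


K_7 has (7 − 1)!/2 = 360 labelled Hamiltonian cycles.
For each such Hamiltonian cycle H, let X_H = 1 if all 7 edges of H are present in G. Then P[X_H = 1] = p^{7} = (6/7)^{7} = 279936/823543.
By linearity: E[X] = Σ_H E[X_H] = 360 · p^{7} = 360 · 279936/823543 = 100776960/823543.
Numerically: E[X] ≈ 122.37.

E[X] = 360 · (6/7)^{7} = 100776960/823543 ≈ 122.37.


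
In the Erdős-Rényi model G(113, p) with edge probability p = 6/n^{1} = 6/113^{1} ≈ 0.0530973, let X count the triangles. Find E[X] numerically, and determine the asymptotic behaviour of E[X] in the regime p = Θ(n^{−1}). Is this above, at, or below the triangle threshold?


Number of potential triangles: C(113, 3) = 234136.
Each occurs with probability p³ ≈ (0.0530973)³ ≈ 1.49698835e-04.
By linearity: E[X] = C(113, 3)·p³ ≈ 234136 · 1.49698835e-04 ≈ 35.049886.
Here α = 1, so p = 6/n is exactly at the triangle threshold p ~ 1/n. Asymptotically E[X] → c³/6 = 6³/6 = 36 ≈ 36.000000, a bounded constant. In this regime the triangle count is asymptotically Poisson(c³/6).

E[X] ≈ 35.049886; in regime p = Θ(1/n^{1}) E[X] stays bounded (at the triangle threshold p ~ 1/n).


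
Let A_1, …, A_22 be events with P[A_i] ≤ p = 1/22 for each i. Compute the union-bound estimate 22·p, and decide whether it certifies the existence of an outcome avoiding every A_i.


Union bound: P[∪_{i=1}^{22} A_i] ≤ Σ_i P[A_i] ≤ 22·p = 22·(1/22) = 1.
Numerically: 1 ≈ 1.0000000.
Is 1 < 1? NO.
Since the bound 1 is ≥ 1, the union bound is uninformative here; it does NOT by itself certify existence.

22·p = 1 ≈ 1.0000000; existence NOT certified by the union bound.


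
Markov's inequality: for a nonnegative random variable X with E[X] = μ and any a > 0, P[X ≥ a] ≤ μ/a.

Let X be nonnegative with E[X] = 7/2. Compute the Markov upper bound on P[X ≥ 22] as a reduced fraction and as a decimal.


μ = E[X] = 7/2, a = 22.
Markov: P[X ≥ 22] ≤ μ/a = (7/2)/22 = 7/44.
Numerically: ≈ 0.159091.
(Since a = 22 > μ = 3.500000, the bound 7/44 is < 1 and informative.)

P[X ≥ 22] ≤ 7/44 ≈ 0.159091.


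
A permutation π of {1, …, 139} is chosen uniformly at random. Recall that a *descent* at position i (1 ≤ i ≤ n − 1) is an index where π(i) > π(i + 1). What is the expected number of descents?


Write X = Σ X_I over i = 1, …, 138, with X_I the indicator of one descent.
There are 138 indicators.
For each fixed i, the pair (π(i), π(i+1)) is a uniformly random ordered pair of distinct values from {1, …, 139}; by symmetry P[π(i) > π(i+1)] = 1/2.
By linearity: E[X] = 138 · (1/2) = (139 − 1) · (1/2) = 69 ≈ 69.000.

E[X] = 69 = 69.000.


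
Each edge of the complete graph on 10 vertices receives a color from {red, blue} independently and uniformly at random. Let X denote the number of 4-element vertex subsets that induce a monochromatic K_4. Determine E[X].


Let X = Σ_S X_S over the C(10, 4) = 210 subsets S of size 4, where X_S = 1 if the K_4 on S is monochromatic.
For a fixed S, the K_4 on S has C(4, 2) = 6 edges. P[all 6 edges red] = (1/2)^6, and likewise for blue, so P[monochromatic] = 2·(1/2)^6 = 2^{1 − 6} = 1/32.
By linearity: E[X] = C(10, 4) · 2^{1 − 6} = 210 · 1/32 = 105/16.
Numerically: E[X] ≈ 6.5625.

E[X] = C(10,4)·2^(1−C(4,2)) = 105/16 ≈ 6.5625.


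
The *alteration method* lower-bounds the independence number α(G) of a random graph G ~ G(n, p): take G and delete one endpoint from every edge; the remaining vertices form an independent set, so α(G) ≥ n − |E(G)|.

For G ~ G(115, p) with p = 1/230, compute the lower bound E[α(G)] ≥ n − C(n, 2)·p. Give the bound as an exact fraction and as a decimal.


E[|E(G)|] = C(115, 2)·p = 6555 · (1/230) = 57/2.
E[α(G)] ≥ n − E[|E(G)|] = 115 − 57/2 = 173/2.
Numerically: ≈ 86.500000.
(This is only a lower bound; the true E[α(G)] may be larger.)

E[α(G)] ≥ 173/2 ≈ 86.500000.


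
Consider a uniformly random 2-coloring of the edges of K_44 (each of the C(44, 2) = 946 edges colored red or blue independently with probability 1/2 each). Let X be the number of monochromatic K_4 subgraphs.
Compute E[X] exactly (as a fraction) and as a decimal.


Let X = Σ_S X_S over the C(44, 4) = 135751 subsets S of size 4, where X_S = 1 if the K_4 on S is monochromatic.
For a fixed S, the K_4 on S has C(4, 2) = 6 edges. P[all 6 edges red] = (1/2)^6, and likewise for blue, so P[monochromatic] = 2·(1/2)^6 = 2^{1 − 6} = 1/32.
Summing: E[X] = C(44, 4) · 2^{1 − 6} = 135751 · 1/32 = 135751/32.
Numerically: E[X] ≈ 4242.2188.

E[X] = C(44,4)·2^(1−C(4,2)) = 135751/32 ≈ 4242.2188.


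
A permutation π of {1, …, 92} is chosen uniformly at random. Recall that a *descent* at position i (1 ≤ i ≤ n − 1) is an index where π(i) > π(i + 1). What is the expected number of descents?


Write X = Σ X_I over i = 1, …, 91, with X_I the indicator of one descent.
There are 91 indicators.
For each fixed i, the pair (π(i), π(i+1)) is a uniformly random ordered pair of distinct values from {1, …, 92}; by symmetry P[π(i) > π(i+1)] = 1/2.
By linearity: E[X] = 91 · (1/2) = (92 − 1) · (1/2) = 91/2 ≈ 45.5000.

E[X] = 91/2 = 45.5000.


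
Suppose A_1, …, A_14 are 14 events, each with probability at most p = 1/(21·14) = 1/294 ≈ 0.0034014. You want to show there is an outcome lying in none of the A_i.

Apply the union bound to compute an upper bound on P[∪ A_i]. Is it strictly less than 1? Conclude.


Union bound: P[∪_{i=1}^{14} A_i] ≤ Σ_i P[A_i] ≤ 14·p = 14·(1/294) = 1/21.
Numerically: 1/21 ≈ 0.0476190.
Is 1/21 < 1? YES.
Since P[∪ A_i] ≤ 1/21 < 1, the complement has P[∩ A_i^c] ≥ 1 − 1/21 = 20/21 > 0, so some outcome avoids every A_i.

14·p = 1/21 ≈ 0.0476190; existence CERTIFIED by the union bound.


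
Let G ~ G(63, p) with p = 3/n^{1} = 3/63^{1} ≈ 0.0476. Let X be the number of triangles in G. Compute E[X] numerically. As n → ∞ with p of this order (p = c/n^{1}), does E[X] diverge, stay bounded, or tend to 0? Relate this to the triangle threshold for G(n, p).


Number of potential triangles: C(63, 3) = 39711.
Each occurs with probability p³ ≈ (0.0476)³ ≈ 1.07980e-04.
By linearity: E[X] = C(63, 3)·p³ ≈ 39711 · 1.07980e-04 ≈ 4.288.
Here α = 1, so p = 3/n is exactly at the triangle threshold p ~ 1/n. Asymptotically E[X] → c³/6 = 3³/6 = 9/2 ≈ 4.500, a bounded constant. In this regime the triangle count is asymptotically Poisson(c³/6).

E[X] ≈ 4.288; in regime p = Θ(1/n^{1}) E[X] stays bounded (at the triangle threshold p ~ 1/n).


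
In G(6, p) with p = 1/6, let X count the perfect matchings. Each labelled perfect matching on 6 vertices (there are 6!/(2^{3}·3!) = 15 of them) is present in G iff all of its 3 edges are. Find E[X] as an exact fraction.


K_6 has 6!/(2^{3}·3!) = 15 labelled perfect matchings.
For each such perfect matching H, let X_H = 1 if all 3 edges of H are present in G. Then P[X_H = 1] = p^{3} = (1/6)^{3} = 1/216.
Summing the indicators: E[X] = Σ_H E[X_H] = 15 · p^{3} = 15 · 1/216 = 5/72.
Numerically: E[X] ≈ 0.069444.

E[X] = 15 · (1/6)^{3} = 5/72 ≈ 0.069444.


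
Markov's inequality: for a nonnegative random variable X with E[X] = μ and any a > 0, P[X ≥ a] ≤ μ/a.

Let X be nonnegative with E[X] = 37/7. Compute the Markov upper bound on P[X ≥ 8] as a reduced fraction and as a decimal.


μ = E[X] = 37/7, a = 8.
Markov: P[X ≥ 8] ≤ μ/a = (37/7)/8 = 37/56.
Numerically: ≈ 0.6607.
(Since a = 8 > μ = 5.2857, the bound 37/56 is < 1 and informative.)

P[X ≥ 8] ≤ 37/56 ≈ 0.6607.


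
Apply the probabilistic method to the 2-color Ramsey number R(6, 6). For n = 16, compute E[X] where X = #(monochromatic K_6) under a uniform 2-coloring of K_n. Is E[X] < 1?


E[X] = C(16, 6) · 2^{1 − 15} = 8008 · 2^{−14} = 8008/16384.
As a reduced fraction: E[X] = 1001/2048 ≈ 0.488770.
Is E[X] < 1? YES.
Since E[X] < 1, there exists a 2-coloring of K_{16} with no monochromatic K_6; hence R(6, 6) > 16.

E[X] = 1001/2048 ≈ 0.488770; E[X] < 1, so R(6, 6) > 16.


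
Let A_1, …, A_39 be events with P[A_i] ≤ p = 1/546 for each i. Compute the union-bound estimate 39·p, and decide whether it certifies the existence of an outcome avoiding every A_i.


Union bound: P[∪_{i=1}^{39} A_i] ≤ Σ_i P[A_i] ≤ 39·p = 39·(1/546) = 1/14.
Numerically: 1/14 ≈ 0.07143.
Is 1/14 < 1? YES.
Since P[∪ A_i] ≤ 1/14 < 1, the complement has P[∩ A_i^c] ≥ 1 − 1/14 = 13/14 > 0, so some outcome avoids every A_i.

39·p = 1/14 ≈ 0.07143; existence CERTIFIED by the union bound.


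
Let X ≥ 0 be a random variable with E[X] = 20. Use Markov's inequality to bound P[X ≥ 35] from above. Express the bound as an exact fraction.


μ = E[X] = 20, a = 35.
Markov: P[X ≥ 35] ≤ μ/a = (20)/35 = 4/7.
Numerically: ≈ 0.571.
(Since a = 35 > μ = 20.000, the bound 4/7 is < 1 and informative.)

P[X ≥ 35] ≤ 4/7 ≈ 0.571.


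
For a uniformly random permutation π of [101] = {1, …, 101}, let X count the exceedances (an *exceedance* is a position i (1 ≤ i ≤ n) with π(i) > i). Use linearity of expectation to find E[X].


Write X = Σ_{i=1}^{101} X_i, where X_i = 1_{π(i) > i}.
For each fixed i, π(i) is uniform over {1, …, 101} (marginal of a uniform permutation), so P[π(i) > i] = (n − i)/n. Summing: Σ_{i=1}^{101} (n − i)/n = (0 + 1 + … + 100)/101 = 101(101 − 1)/(2·101) = (101 − 1)/2.
Hence E[X] = Σ_{i=1}^{101} (101 − i)/101 = 50 ≈ 50.000.

E[X] = 50 = 50.000.


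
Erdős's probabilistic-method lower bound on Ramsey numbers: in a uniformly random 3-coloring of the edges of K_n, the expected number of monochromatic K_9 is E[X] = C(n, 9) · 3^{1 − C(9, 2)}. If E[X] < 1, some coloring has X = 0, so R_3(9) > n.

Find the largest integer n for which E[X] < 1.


We need C(n, 9) · 3^{1 − 36} < 1, i.e. C(n, 9) < 3^{36 − 1} = 50031545098999707.
Check values of n near the boundary:
  n = 300: C(300, 9) = 48052241692154700; 48052241692154700 < 50031545098999707? YES
  n = 301: C(301, 9) = 49533303936090975; 49533303936090975 < 50031545098999707? YES
  n = 302: C(302, 9) = 51054804739588650; 51054804739588650 < 50031545098999707? NO
  n = 303: C(303, 9) = 52617706925494425; 52617706925494425 < 50031545098999707? NO
  n = 304: C(304, 9) = 54222992899492560; 54222992899492560 < 50031545098999707? NO
The largest n with C(n, 9) < 50031545098999707 is n = 301 (where E[X] = 16511101312030325/16677181699666569 ≈ 0.9900415). Hence R_3(9) > 301, i.e. R_3(9) ≥ 302.

Largest n = 301; hence R_3(9) > 301.


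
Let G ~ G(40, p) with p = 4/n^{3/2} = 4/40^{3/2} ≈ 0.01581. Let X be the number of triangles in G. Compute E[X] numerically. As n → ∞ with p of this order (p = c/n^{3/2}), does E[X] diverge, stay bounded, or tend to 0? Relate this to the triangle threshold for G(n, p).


Number of potential triangles: C(40, 3) = 9880.
Each occurs with probability p³ ≈ (0.01581)³ ≈ 3.952847e-06.
By linearity: E[X] = C(40, 3)·p³ ≈ 9880 · 3.952847e-06 ≈ 0.0391.
Since α = 3/2 > 1, p = c/n^{3/2} = o(1/n) is below the triangle threshold p ~ 1/n. Asymptotically E[X] ~ (c³/6)·n^{3(1−α)} = (4³/6)·n^{-1.5} → 0, so by Markov's inequality G has no triangles w.h.p.

E[X] ≈ 0.0391; in regime p = Θ(1/n^{3/2}) E[X] tends to 0 (below the triangle threshold p ~ 1/n).


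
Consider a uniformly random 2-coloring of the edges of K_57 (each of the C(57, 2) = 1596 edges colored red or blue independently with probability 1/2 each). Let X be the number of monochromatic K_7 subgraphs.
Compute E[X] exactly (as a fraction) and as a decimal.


Let X = Σ_S X_S over the C(57, 7) = 264385836 subsets S of size 7, where X_S = 1 if the K_7 on S is monochromatic.
For a fixed S, the K_7 on S has C(7, 2) = 21 edges. P[all 21 edges red] = (1/2)^21, and likewise for blue, so P[monochromatic] = 2·(1/2)^21 = 2^{1 − 21} = 1/1048576.
Summing: E[X] = C(57, 7) · 2^{1 − 21} = 264385836 · 1/1048576 = 66096459/262144.
Numerically: E[X] ≈ 252.137981.

E[X] = C(57,7)·2^(1−C(7,2)) = 66096459/262144 ≈ 252.137981.


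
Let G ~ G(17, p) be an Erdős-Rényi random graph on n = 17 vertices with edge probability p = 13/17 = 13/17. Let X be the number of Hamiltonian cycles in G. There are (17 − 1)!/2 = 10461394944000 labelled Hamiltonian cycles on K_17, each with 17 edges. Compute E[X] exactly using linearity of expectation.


K_17 has (17 − 1)!/2 = 10461394944000 labelled Hamiltonian cycles.
For each such Hamiltonian cycle H, let X_H = 1 if all 17 edges of H are present in G. Then P[X_H = 1] = p^{17} = (13/17)^{17} = 8650415919381337933/827240261886336764177.
By linearity: E[X] = Σ_H E[X_H] = 10461394944000 · p^{17} = 10461394944000 · 8650415919381337933/827240261886336764177 = 90495417362513040260241610752000/827240261886336764177.
Numerically: E[X] ≈ 1.09394e+11.

E[X] = 10461394944000 · (13/17)^{17} = 90495417362513040260241610752000/827240261886336764177 ≈ 1.09394e+11.


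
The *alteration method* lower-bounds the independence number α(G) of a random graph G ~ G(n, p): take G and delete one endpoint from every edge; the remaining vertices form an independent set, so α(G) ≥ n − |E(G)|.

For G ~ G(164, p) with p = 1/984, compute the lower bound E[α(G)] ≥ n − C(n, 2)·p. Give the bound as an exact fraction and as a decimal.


E[|E(G)|] = C(164, 2)·p = 13366 · (1/984) = 163/12.
E[α(G)] ≥ n − E[|E(G)|] = 164 − 163/12 = 1805/12.
Numerically: ≈ 150.4167.
(This is only a lower bound; the true E[α(G)] may be larger.)

E[α(G)] ≥ 1805/12 ≈ 150.4167.


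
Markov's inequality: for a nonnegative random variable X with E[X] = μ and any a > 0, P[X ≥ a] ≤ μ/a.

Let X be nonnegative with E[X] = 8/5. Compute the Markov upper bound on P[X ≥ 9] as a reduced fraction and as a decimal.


μ = E[X] = 8/5, a = 9.
Markov: P[X ≥ 9] ≤ μ/a = (8/5)/9 = 8/45.
Numerically: ≈ 0.17778.
(Since a = 9 > μ = 1.60000, the bound 8/45 is < 1 and informative.)

P[X ≥ 9] ≤ 8/45 ≈ 0.17778.


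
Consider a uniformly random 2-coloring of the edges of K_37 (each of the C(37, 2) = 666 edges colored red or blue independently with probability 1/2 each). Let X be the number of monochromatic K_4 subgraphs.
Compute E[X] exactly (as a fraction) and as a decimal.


Let X = Σ_S X_S over the C(37, 4) = 66045 subsets S of size 4, where X_S = 1 if the K_4 on S is monochromatic.
For a fixed S, the K_4 on S has C(4, 2) = 6 edges. P[all 6 edges red] = (1/2)^6, and likewise for blue, so P[monochromatic] = 2·(1/2)^6 = 2^{1 − 6} = 1/32.
By linearity: E[X] = C(37, 4) · 2^{1 − 6} = 66045 · 1/32 = 66045/32.
Numerically: E[X] ≈ 2063.906.

E[X] = C(37,4)·2^(1−C(4,2)) = 66045/32 ≈ 2063.906.


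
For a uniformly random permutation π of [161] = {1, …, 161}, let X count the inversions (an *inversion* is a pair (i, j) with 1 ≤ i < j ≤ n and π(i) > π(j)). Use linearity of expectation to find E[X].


Write X = Σ X_I over the C(161, 2) = 12880 pairs i < j, with X_I the indicator of one inversion.
There are 12880 indicators.
For each fixed pair i < j, the values π(i) and π(j) are two distinct elements of {1, …, 161} in uniformly random order; by symmetry P[π(i) > π(j)] = 1/2.
By linearity: E[X] = 12880 · (1/2) = C(161, 2) · (1/2) = 12880/2 = 6440 ≈ 6440.00000.

E[X] = 6440 = 6440.00000.


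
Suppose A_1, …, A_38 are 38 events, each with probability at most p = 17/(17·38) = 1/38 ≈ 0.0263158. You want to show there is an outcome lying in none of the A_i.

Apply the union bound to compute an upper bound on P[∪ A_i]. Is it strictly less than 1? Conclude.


Union bound: P[∪_{i=1}^{38} A_i] ≤ Σ_i P[A_i] ≤ 38·p = 38·(1/38) = 1.
Numerically: 1 ≈ 1.0000000.
Is 1 < 1? NO.
Since the bound 1 is ≥ 1, the union bound is uninformative here; it does NOT by itself certify existence.

38·p = 1 ≈ 1.0000000; existence NOT certified by the union bound.


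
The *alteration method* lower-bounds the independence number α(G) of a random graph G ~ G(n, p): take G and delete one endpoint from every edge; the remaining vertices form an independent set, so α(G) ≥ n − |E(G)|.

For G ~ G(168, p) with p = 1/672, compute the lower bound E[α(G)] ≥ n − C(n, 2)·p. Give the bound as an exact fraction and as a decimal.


E[|E(G)|] = C(168, 2)·p = 14028 · (1/672) = 167/8.
E[α(G)] ≥ n − E[|E(G)|] = 168 − 167/8 = 1177/8.
Numerically: ≈ 147.12500.
(This is only a lower bound; the true E[α(G)] may be larger.)

E[α(G)] ≥ 1177/8 ≈ 147.12500.


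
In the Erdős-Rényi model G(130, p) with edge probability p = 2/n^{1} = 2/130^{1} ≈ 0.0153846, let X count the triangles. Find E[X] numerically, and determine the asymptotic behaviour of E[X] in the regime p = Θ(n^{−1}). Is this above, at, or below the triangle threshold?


Number of potential triangles: C(130, 3) = 357760.
Each occurs with probability p³ ≈ (0.0153846)³ ≈ 3.64132909e-06.
By linearity: E[X] = C(130, 3)·p³ ≈ 357760 · 3.64132909e-06 ≈ 1.302722.
Here α = 1, so p = 2/n is exactly at the triangle threshold p ~ 1/n. Asymptotically E[X] → c³/6 = 2³/6 = 4/3 ≈ 1.333333, a bounded constant. In this regime the triangle count is asymptotically Poisson(c³/6).

E[X] ≈ 1.302722; in regime p = Θ(1/n^{1}) E[X] stays bounded (at the triangle threshold p ~ 1/n).


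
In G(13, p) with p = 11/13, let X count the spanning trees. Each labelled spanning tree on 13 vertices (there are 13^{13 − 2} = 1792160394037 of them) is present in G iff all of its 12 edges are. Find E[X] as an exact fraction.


K_13 has 13^{13 − 2} = 1792160394037 labelled spanning trees.
For each such spanning tree H, let X_H = 1 if all 12 edges of H are present in G. Then P[X_H = 1] = p^{12} = (11/13)^{12} = 3138428376721/23298085122481.
By linearity of expectation: E[X] = Σ_H E[X_H] = 1792160394037 · p^{12} = 1792160394037 · 3138428376721/23298085122481 = 3138428376721/13.
Numerically: E[X] ≈ 2.41418e+11.

E[X] = 1792160394037 · (11/13)^{12} = 3138428376721/13 ≈ 2.41418e+11.


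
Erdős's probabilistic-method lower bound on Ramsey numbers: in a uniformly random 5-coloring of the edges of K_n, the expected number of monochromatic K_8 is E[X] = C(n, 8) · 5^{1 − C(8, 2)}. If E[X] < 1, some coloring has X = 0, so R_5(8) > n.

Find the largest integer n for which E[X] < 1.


We need C(n, 8) · 5^{1 − 28} < 1, i.e. C(n, 8) < 5^{28 − 1} = 7450580596923828125.
Check values of n near the boundary:
  n = 857: C(857, 8) = 6983854138365964575; 6983854138365964575 < 7450580596923828125? YES
  n = 858: C(858, 8) = 7049584530256467771; 7049584530256467771 < 7450580596923828125? YES
  n = 859: C(859, 8) = 7115855595170747139; 7115855595170747139 < 7450580596923828125? YES
  n = 860: C(860, 8) = 7182671140665308145; 7182671140665308145 < 7450580596923828125? YES
  n = 861: C(861, 8) = 7250034996615275865; 7250034996615275865 < 7450580596923828125? YES
  n = 862: C(862, 8) = 7317951015318931845; 7317951015318931845 < 7450580596923828125? YES
  n = 863: C(863, 8) = 7386423071602617757; 7386423071602617757 < 7450580596923828125? YES
  n = 864: C(864, 8) = 7455455062926006708; 7455455062926006708 < 7450580596923828125? NO
  n = 865: C(865, 8) = 7525050909487743060; 7525050909487743060 < 7450580596923828125? NO
  n = 866: C(866, 8) = 7595214554331451620; 7595214554331451620 < 7450580596923828125? NO
The largest n with C(n, 8) < 7450580596923828125 is n = 863 (where E[X] = 7386423071602617757/7450580596923828125 ≈ 0.9913889). Hence R_5(8) > 863, i.e. R_5(8) ≥ 864.

Largest n = 863; hence R_5(8) > 863.


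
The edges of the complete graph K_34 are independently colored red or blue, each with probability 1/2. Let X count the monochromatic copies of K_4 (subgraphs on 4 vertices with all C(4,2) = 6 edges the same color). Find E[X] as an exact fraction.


Let X = Σ_S X_S over the C(34, 4) = 46376 subsets S of size 4, where X_S = 1 if the K_4 on S is monochromatic.
For a fixed S, the K_4 on S has C(4, 2) = 6 edges. P[all 6 edges red] = (1/2)^6, and likewise for blue, so P[monochromatic] = 2·(1/2)^6 = 2^{1 − 6} = 1/32.
By linearity: E[X] = C(34, 4) · 2^{1 − 6} = 46376 · 1/32 = 5797/4.
Numerically: E[X] ≈ 1449.250000.

E[X] = C(34,4)·2^(1−C(4,2)) = 5797/4 ≈ 1449.250000.


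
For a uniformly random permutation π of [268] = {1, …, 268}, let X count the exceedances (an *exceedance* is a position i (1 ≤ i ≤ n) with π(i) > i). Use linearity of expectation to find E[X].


Write X = Σ_{i=1}^{268} X_i, where X_i = 1_{π(i) > i}.
For each fixed i, π(i) is uniform over {1, …, 268} (marginal of a uniform permutation), so P[π(i) > i] = (n − i)/n. Summing: Σ_{i=1}^{268} (n − i)/n = (0 + 1 + … + 267)/268 = 268(268 − 1)/(2·268) = (268 − 1)/2.
Hence E[X] = Σ_{i=1}^{268} (268 − i)/268 = 267/2 ≈ 133.500000.

E[X] = 267/2 = 133.500000.


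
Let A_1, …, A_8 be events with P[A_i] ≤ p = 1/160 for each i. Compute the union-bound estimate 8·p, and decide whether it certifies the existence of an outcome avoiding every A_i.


Union bound: P[∪_{i=1}^{8} A_i] ≤ Σ_i P[A_i] ≤ 8·p = 8·(1/160) = 1/20.
Numerically: 1/20 ≈ 0.05000.
Is 1/20 < 1? YES.
Since P[∪ A_i] ≤ 1/20 < 1, the complement has P[∩ A_i^c] ≥ 1 − 1/20 = 19/20 > 0, so some outcome avoids every A_i.

8·p = 1/20 ≈ 0.05000; existence CERTIFIED by the union bound.


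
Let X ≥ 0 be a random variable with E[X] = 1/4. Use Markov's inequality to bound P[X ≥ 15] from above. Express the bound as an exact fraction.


μ = E[X] = 1/4, a = 15.
Markov: P[X ≥ 15] ≤ μ/a = (1/4)/15 = 1/60.
Numerically: ≈ 0.01667.
(Since a = 15 > μ = 0.25000, the bound 1/60 is < 1 and informative.)

P[X ≥ 15] ≤ 1/60 ≈ 0.01667.


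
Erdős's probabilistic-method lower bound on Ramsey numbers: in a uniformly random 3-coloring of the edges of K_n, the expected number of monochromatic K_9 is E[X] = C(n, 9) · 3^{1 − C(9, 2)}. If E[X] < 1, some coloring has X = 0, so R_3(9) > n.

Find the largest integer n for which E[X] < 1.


We need C(n, 9) · 3^{1 − 36} < 1, i.e. C(n, 9) < 3^{36 − 1} = 50031545098999707.
Check values of n near the boundary:
  n = 296: C(296, 9) = 42513789098994080; 42513789098994080 < 50031545098999707? YES
  n = 297: C(297, 9) = 43842345008337645; 43842345008337645 < 50031545098999707? YES
  n = 298: C(298, 9) = 45207677551849890; 45207677551849890 < 50031545098999707? YES
  n = 299: C(299, 9) = 46610674441390059; 46610674441390059 < 50031545098999707? YES
  n = 300: C(300, 9) = 48052241692154700; 48052241692154700 < 50031545098999707? YES
  n = 301: C(301, 9) = 49533303936090975; 49533303936090975 < 50031545098999707? YES
  n = 302: C(302, 9) = 51054804739588650; 51054804739588650 < 50031545098999707? NO
The largest n with C(n, 9) < 50031545098999707 is n = 301 (where E[X] = 16511101312030325/16677181699666569 ≈ 0.990). Hence R_3(9) > 301, i.e. R_3(9) ≥ 302.

Largest n = 301; hence R_3(9) > 301.


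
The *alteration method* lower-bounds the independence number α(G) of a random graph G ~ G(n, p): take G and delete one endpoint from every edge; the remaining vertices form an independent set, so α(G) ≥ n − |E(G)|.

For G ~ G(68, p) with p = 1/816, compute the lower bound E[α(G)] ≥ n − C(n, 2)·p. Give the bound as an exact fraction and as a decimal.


E[|E(G)|] = C(68, 2)·p = 2278 · (1/816) = 67/24.
E[α(G)] ≥ n − E[|E(G)|] = 68 − 67/24 = 1565/24.
Numerically: ≈ 65.208333.
(This is only a lower bound; the true E[α(G)] may be larger.)

E[α(G)] ≥ 1565/24 ≈ 65.208333.


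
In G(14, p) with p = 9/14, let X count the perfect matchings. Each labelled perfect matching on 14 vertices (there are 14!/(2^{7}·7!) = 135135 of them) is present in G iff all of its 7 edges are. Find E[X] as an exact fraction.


K_14 has 14!/(2^{7}·7!) = 135135 labelled perfect matchings.
For each such perfect matching H, let X_H = 1 if all 7 edges of H are present in G. Then P[X_H = 1] = p^{7} = (9/14)^{7} = 4782969/105413504.
By linearity of expectation: E[X] = Σ_H E[X_H] = 135135 · p^{7} = 135135 · 4782969/105413504 = 92335216545/15059072.
Numerically: E[X] ≈ 6.13e+03.

E[X] = 135135 · (9/14)^{7} = 92335216545/15059072 ≈ 6.13e+03.


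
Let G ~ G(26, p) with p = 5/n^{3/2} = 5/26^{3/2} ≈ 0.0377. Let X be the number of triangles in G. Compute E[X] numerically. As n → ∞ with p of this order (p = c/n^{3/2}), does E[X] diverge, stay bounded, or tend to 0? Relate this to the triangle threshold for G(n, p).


Number of potential triangles: C(26, 3) = 2600.
Each occurs with probability p³ ≈ (0.0377)³ ≈ 5.36451e-05.
By linearity: E[X] = C(26, 3)·p³ ≈ 2600 · 5.36451e-05 ≈ 0.139.
Since α = 3/2 > 1, p = c/n^{3/2} = o(1/n) is below the triangle threshold p ~ 1/n. Asymptotically E[X] ~ (c³/6)·n^{3(1−α)} = (5³/6)·n^{-1.5} → 0, so by Markov's inequality G has no triangles w.h.p.

E[X] ≈ 0.139; in regime p = Θ(1/n^{3/2}) E[X] tends to 0 (below the triangle threshold p ~ 1/n).
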